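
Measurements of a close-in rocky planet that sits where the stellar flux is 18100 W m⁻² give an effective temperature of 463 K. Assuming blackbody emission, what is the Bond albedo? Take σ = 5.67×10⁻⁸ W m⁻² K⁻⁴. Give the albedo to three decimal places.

0.424

Energy balance: S(1−α)/4 = σT⁴, so 1−α = 4σT⁴/S.
4σT⁴ = 4·5.67×10⁻⁸·(463)⁴ = 10420 W m⁻².
1−α = 10420/18100 = 0.5758, so α = 0.4242.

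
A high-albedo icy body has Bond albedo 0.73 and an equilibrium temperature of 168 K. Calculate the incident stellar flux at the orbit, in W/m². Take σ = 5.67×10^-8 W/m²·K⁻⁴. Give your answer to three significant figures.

669 W/m²

Invert the energy balance for S: S = 4σT⁴/(1−α).
The emitted flux is σT⁴ = 45.17 W/m².
So S = 4×45.17/(1−0.73) = 669.1 W/m².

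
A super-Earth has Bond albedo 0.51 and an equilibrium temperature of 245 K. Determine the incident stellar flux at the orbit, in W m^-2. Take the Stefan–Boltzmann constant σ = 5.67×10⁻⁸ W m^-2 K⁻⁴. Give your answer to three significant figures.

Invert the energy balance for S: S = 4σT⁴/(1−α).
The emitted flux is σT⁴ = 204.3 W m^-2.
S = 4·204.3/0.49 = 1668 W m^-2.

1670 W m^-2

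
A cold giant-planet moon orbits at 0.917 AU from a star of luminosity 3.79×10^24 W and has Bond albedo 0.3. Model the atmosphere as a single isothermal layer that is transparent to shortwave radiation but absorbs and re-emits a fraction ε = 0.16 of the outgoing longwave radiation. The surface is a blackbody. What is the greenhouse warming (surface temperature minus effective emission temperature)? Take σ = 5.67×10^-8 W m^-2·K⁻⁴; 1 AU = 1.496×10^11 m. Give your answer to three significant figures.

d = 0.917 × 1.496×10^11 m = 1.372×10^11 m.
Spreading L over a sphere of radius d: S = 3.79×10^24/(4π·1.37×10^11²) = 16.03 W m^-2.
The planet radiates to space at T_e = [S(1−α)/(4σ)]^(1/4) = 83.86 K.
The surface balance (absorbed SW + ε·downward IR = σT_s⁴) with T_a⁴ = T_s⁴/2 reduces to T_s = T_e·[2/(2−ε)]^¼ = 85.63 K.
T_s − T_e = 85.63 − 83.86 = 1.767 K.

1.77 kelvin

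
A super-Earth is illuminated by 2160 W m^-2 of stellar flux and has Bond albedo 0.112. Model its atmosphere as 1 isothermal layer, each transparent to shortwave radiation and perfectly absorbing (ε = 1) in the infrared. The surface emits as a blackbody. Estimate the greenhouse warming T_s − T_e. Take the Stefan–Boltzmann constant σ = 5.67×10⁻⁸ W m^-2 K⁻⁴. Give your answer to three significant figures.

The effective emission temperature is T_e = [S(1−α)/(4σ)]^¼ = 303.3 K.
T_s = (N+1)^(1/4)·T_e = 360.6 K.
Warming: T_s − T_e = 57.38 K.

57.4 K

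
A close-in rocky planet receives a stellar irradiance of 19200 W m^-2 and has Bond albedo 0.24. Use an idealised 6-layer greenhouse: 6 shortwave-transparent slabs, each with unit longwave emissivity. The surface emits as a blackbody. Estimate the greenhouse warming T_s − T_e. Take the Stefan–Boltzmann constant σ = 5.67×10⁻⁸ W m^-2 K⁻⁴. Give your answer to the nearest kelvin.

316 kelvin

OLR = S(1−α)/4 = 3648 W m^-2; the top layer radiates at T_e = 503.6 K.
T_s = (N+1)^(1/4)·T_e = 819.2 K.
Warming: T_s − T_e = 315.6 K.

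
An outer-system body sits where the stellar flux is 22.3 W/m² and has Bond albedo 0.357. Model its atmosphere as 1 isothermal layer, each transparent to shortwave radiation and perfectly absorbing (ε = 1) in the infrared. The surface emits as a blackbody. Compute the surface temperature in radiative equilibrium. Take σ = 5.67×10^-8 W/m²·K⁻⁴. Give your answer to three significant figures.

The effective emission temperature is T_e = [S(1−α)/(4σ)]^¼ = 89.17 K.
Layer-by-layer balance gives σT_s⁴ = (N+1)σT_e⁴, so T_s = 2^¼·89.17 = 106.0 K.

106 K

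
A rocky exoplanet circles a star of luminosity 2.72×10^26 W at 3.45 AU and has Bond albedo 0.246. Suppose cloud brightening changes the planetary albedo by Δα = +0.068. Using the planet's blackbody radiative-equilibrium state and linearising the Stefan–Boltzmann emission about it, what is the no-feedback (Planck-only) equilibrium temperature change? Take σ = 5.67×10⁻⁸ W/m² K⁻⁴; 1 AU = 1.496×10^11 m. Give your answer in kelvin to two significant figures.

d = 3.45 × 1.496×10^11 m = 5.161×10^11 m.
Flux at the orbit: S = L/(4πd²) = 2.72×10^26/(4π·(5.16×10^11)²) = 81.26 W/m².
Unperturbed T_e = [81.26·(1−0.246)/(4σ)]^¼ = 128.2 K.
ΔF = −(S/4)Δα = −(81.26/4)×(+0.068) = -1.381 W/m².
Planck response: λ_P = 4σT_e³ = 4·5.67×10⁻⁸·(128.2)³ = 0.4779 W/m²/K.
So ΔT₀ = -1.381/0.4779 = -2.89 K.

-2.9 K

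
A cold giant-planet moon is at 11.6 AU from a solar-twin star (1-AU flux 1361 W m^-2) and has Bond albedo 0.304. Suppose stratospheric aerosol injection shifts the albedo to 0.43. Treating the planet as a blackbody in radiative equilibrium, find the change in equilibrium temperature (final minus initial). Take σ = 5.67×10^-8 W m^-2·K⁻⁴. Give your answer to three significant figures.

-3.64 K

By the inverse-square law, S = 1361/11.6² = 10.11 W m^-2.
Initial: T₁ = [S(1−0.304)/(4σ)]^(1/4) = 74.64 K.
With α = 0.43, T₂ = 71.01 K.
ΔT = T₂ − T₁ = -3.635 K.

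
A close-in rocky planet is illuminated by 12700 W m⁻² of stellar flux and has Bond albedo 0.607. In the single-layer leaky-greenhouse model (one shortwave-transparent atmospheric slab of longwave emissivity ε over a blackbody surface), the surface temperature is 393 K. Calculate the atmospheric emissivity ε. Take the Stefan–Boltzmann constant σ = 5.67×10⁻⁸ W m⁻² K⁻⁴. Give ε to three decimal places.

0.155

Effective temperature: T_e = [S(1−α)/(4σ)]^(1/4) = 385.2 K.
Inverting T_s⁴ = 2T_e⁴/(2−ε): (T_e/T_s)⁴ = 0.9225, so ε = 2(1 − 0.9225) = 0.1549.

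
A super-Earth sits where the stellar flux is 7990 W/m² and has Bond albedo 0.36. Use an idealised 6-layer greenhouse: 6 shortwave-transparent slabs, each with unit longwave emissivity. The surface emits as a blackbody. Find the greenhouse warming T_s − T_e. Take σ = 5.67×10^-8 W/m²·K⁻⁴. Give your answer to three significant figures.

The effective emission temperature is T_e = [S(1−α)/(4σ)]^¼ = 387.5 K.
T_s = (N+1)^(1/4)·T_e = 630.3 K.
So the greenhouse effect raises the surface by 630.3 − 387.5 = 242.8 K.

243 K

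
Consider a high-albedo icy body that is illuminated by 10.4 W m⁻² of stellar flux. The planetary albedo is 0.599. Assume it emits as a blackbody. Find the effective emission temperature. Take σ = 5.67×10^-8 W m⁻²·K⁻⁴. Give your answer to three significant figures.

Averaging over the sphere, the absorbed flux is S(1−α)/4 = 1.043 W m⁻².
Set σT⁴ = 1.043 → T = (1.043/σ)^(1/4) = 65.48 K.

65.5 K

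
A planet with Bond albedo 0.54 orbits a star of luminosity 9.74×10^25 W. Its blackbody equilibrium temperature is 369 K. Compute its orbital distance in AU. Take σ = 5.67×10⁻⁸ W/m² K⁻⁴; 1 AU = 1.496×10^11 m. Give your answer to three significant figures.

The flux needed for this T is 4σT⁴/(1−0.54) = 9141 W/m².
S = L/(4πd²) → d = √(L/4πS) = √(9.74×10^25/(4π·9141)) = 2.912×10^10 m = 0.1946 AU.

0.195 AU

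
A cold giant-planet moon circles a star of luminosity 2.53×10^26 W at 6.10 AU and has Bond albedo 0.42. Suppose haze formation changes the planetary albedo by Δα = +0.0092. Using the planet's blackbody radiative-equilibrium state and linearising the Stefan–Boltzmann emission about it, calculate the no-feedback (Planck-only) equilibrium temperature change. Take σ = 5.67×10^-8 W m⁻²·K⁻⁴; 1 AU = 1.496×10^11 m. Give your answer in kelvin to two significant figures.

d = 6.10 × 1.496×10^11 m = 9.126×10^11 m.
Spreading L over a sphere of radius d: S = 2.53×10^26/(4π·9.13×10^11²) = 24.18 W m⁻².
The baseline emission temperature is T_e = 88.67 K.
The change in absorbed flux is Δ[S(1−α)/4] = −SΔα/4 = -0.05561 W m⁻².
Planck response: λ_P = 4σT_e³ = 4·5.67×10⁻⁸·(88.67)³ = 0.1581 W m⁻²/K.
So ΔT₀ = -0.05561/0.1581 = -0.352 K.

-0.35 K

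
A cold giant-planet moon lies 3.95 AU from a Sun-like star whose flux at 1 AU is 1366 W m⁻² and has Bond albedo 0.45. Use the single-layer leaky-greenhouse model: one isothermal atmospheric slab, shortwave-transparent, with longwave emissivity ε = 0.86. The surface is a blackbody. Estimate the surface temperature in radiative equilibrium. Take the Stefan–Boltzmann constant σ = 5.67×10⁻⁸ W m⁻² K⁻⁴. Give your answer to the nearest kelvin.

Flux at the orbit: S = 1366/(3.95)² = 87.55 W m⁻².
The planet radiates to space at T_e = [S(1−α)/(4σ)]^(1/4) = 120.7 K.
Surface balance with a leaky layer gives σT_s⁴ = σT_e⁴·2/(2−ε), so T_s = T_e·[2/(2−0.86)]^(1/4) = 138.9 K.

139 kelvin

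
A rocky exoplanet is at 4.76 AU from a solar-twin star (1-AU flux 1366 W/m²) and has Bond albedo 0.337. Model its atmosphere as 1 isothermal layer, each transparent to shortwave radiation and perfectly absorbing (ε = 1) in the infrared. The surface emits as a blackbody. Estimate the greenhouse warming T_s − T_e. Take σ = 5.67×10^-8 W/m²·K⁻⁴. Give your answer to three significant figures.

By the inverse-square law, S = 1366/4.76² = 60.29 W/m².
OLR = S(1−α)/4 = 9.993 W/m²; the top layer radiates at T_e = 115.2 K.
Surface: T_s = (2)^¼·T_e = 137.0 K.
So the greenhouse effect raises the surface by 137.0 − 115.2 = 21.80 K.

21.8 K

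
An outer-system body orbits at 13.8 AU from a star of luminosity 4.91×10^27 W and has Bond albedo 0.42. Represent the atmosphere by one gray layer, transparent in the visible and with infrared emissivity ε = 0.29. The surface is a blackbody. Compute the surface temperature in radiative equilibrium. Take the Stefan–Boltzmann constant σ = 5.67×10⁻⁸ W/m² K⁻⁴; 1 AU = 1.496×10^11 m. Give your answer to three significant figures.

d = 13.8 × 1.496×10^11 m = 2.064×10^12 m.
Spreading L over a sphere of radius d: S = 4.91×10^27/(4π·2.06×10^12²) = 91.67 W/m².
The planet radiates to space at T_e = [S(1−α)/(4σ)]^(1/4) = 123.7 K.
Surface balance with a leaky layer gives σT_s⁴ = σT_e⁴·2/(2−ε), so T_s = T_e·[2/(2−0.29)]^(1/4) = 128.7 K.

129 K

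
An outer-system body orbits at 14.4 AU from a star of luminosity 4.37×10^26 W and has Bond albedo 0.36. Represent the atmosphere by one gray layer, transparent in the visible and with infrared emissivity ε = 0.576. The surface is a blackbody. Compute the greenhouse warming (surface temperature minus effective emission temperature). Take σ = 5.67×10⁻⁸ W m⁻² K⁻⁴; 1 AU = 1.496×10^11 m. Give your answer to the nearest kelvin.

Orbital distance: d = 14.4 AU = 2.154×10^12 m.
S = L/(4πd²) = 7.493 W m⁻².
The planet radiates to space at T_e = [S(1−α)/(4σ)]^(1/4) = 67.81 K.
Surface balance with a leaky layer gives σT_s⁴ = σT_e⁴·2/(2−ε), so T_s = T_e·[2/(2−0.576)]^(1/4) = 73.82 K.
The atmosphere warms the surface by 6.010 K.

6 kelvin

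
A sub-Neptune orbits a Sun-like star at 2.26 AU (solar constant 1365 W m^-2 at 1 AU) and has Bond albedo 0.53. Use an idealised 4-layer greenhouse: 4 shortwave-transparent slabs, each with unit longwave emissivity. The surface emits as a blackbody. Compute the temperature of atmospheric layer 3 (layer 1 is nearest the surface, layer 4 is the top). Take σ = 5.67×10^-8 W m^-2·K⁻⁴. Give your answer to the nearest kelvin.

182 K

By the inverse-square law, S = 1365/2.26² = 267.2 W m^-2.
Top-of-atmosphere balance: σT_e⁴ = S(1−α)/4 = 31.40 W m^-2 → T_e = 153.4 K.
The net upward flux σT_e⁴ is constant between every pair of levels, so T_k⁴ = (N+1−k)T_e⁴.
With k = 3: T_3 = (4+1−3)^¼·153.4 K = 182.4 K.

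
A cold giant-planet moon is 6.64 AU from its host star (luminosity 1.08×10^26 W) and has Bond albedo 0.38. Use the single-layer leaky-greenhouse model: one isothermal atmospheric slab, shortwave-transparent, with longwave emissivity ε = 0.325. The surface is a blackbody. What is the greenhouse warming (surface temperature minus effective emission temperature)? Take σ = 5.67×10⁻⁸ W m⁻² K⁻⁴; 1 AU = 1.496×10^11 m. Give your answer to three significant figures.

3.17 kelvin

d = 6.64 × 1.496×10^11 m = 9.933×10^11 m.
Flux at the orbit: S = L/(4πd²) = 1.08×10^26/(4π·(9.93×10^11)²) = 8.710 W m⁻².
Effective emission temperature (TOA balance): σT_e⁴ = S(1−α)/4 = 1.350 W m⁻² → T_e = 69.85 K.
Surface balance with a leaky layer gives σT_s⁴ = σT_e⁴·2/(2−ε), so T_s = T_e·[2/(2−0.325)]^(1/4) = 73.02 K.
Greenhouse warming: T_s − T_e = 3.167 K.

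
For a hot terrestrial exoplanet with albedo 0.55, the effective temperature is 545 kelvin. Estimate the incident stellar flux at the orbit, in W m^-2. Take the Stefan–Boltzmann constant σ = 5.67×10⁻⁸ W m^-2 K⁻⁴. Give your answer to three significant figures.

44500 W m^-2

From S(1−α)/4 = σT⁴: S = 4σT⁴/(1−α).
σT⁴ = 5.67×10⁻⁸·(545)⁴ = 5002 W m^-2.
S = 4·5002/0.45 = 44460 W m^-2.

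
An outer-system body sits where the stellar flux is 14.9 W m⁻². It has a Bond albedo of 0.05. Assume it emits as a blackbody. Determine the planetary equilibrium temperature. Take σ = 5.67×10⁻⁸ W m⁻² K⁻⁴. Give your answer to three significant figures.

88.9 K

Absorbed flux (global mean): S(1−α)/4 = 14.90·0.95/4 = 3.539 W m⁻².
Set σT⁴ = 3.539 → T = (3.539/σ)^(1/4) = 88.88 K.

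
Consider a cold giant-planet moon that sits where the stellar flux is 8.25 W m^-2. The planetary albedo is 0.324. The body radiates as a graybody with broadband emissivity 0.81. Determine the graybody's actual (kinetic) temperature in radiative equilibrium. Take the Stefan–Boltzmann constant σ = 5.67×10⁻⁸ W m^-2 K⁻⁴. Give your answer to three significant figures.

74.2 K

Averaging over the sphere, the absorbed flux is S(1−α)/4 = 1.394 W m^-2.
Equating to εσT⁴ with ε = 0.81: T = (1.394/0.81σ)^(1/4) = 74.23 K.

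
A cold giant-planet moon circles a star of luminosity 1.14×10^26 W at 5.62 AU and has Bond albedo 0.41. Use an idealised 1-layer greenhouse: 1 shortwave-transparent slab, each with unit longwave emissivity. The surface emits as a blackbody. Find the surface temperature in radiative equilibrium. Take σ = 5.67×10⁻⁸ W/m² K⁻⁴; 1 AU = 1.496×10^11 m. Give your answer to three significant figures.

Orbital distance: d = 5.62 AU = 8.408×10^11 m.
Flux at the orbit: S = L/(4πd²) = 1.14×10^26/(4π·(8.41×10^11)²) = 12.83 W/m².
OLR = S(1−α)/4 = 1.893 W/m²; the top layer radiates at T_e = 76.01 K.
Layer-by-layer balance gives σT_s⁴ = (N+1)σT_e⁴, so T_s = 2^¼·76.01 = 90.40 K.

90.4 K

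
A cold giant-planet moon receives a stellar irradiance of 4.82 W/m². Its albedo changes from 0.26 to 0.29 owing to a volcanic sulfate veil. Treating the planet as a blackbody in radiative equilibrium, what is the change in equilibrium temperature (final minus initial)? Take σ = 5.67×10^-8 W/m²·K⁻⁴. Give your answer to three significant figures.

Before: T₁ = [4.820·0.74/(4σ)]^(1/4) = 62.97 K.
Final:   T₂ = [S(1−0.29)/(4σ)]^(1/4) = 62.33 K.
Change: 62.33 − 62.97 = -0.6482 K.

-0.648 K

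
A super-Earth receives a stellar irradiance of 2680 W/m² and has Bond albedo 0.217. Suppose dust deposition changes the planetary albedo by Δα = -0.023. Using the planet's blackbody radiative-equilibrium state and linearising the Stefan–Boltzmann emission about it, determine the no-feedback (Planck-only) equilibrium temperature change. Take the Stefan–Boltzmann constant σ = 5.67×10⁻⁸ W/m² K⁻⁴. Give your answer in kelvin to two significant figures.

The baseline emission temperature is T_e = 310.1 K.
The change in absorbed flux is Δ[S(1−α)/4] = −SΔα/4 = 15.41 W/m².
Linearising σT⁴ gives d(σT⁴)/dT = 4σT_e³ = 6.766 W/m² per K.
So ΔT₀ = 15.41/6.766 = 2.28 K.

2.3 kelvin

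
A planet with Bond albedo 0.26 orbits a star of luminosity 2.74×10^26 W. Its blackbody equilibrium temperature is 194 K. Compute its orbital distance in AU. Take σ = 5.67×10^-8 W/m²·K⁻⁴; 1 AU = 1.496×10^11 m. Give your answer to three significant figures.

The flux needed for this T is 4σT⁴/(1−0.26) = 434.1 W/m².
From L = 4πd²S, d = √(2.74×10^26/(4π·434.1)) = 2.241×10^11 m = 1.498 AU.

1.50 AU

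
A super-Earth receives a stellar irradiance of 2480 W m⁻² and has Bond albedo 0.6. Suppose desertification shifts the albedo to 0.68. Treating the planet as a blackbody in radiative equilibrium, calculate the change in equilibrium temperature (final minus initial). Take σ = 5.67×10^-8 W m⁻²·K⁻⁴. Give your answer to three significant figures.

Initial: T₁ = [S(1−0.6)/(4σ)]^(1/4) = 257.2 K.
After:  T₂ = [2480·0.32/(4σ)]^(1/4) = 243.2 K.
Change: 243.2 − 257.2 = -13.95 K.

-14.0 K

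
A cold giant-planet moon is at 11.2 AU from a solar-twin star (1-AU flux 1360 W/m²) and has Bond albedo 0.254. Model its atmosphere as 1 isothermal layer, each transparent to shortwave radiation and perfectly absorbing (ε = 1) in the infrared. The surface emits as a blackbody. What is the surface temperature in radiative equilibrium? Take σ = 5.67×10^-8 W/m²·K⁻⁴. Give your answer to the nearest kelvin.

92 K

Irradiance scales as 1/d², so S = 1360 W/m² × (1/11.2)² = 10.84 W/m².
Top-of-atmosphere balance: σT_e⁴ = S(1−α)/4 = 2.022 W/m² → T_e = 77.28 K.
With N = 1 opaque layers, T_s = (N+1)^(1/4)·T_e = 2^(1/4)·77.28 = 91.90 K.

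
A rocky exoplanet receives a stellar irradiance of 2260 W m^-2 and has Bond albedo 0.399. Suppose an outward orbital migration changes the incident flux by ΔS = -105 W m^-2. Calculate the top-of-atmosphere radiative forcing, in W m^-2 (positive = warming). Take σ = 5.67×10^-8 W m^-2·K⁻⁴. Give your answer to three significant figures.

-15.8 W m^-2

Only a fraction (1−α) is absorbed and it's spread over 4πR², so ΔF = (1−α)ΔS/4 = -15.78 W m^-2.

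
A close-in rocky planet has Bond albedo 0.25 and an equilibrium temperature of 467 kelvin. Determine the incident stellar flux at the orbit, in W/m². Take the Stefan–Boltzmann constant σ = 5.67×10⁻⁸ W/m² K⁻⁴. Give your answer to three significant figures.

14400 W/m²

Invert the energy balance for S: S = 4σT⁴/(1−α).
σT⁴ = 5.67×10⁻⁸·(467)⁴ = 2697 W/m².
S = 4·2697/0.75 = 14380 W/m².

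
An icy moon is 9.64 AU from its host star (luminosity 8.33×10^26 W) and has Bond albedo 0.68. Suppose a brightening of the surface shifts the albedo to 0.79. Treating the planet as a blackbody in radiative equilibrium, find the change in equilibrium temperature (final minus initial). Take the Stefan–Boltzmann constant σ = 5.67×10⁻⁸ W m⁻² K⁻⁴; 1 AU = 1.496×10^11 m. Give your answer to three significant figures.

d = 9.64 × 1.496×10^11 m = 1.442×10^12 m.
S = L/(4πd²) = 31.87 W m⁻².
With α = 0.68, T₁ = 81.89 K.
After:  T₂ = [31.87·0.21/(4σ)]^(1/4) = 73.71 K.
ΔT = T₂ − T₁ = -8.185 K.

-8.18 K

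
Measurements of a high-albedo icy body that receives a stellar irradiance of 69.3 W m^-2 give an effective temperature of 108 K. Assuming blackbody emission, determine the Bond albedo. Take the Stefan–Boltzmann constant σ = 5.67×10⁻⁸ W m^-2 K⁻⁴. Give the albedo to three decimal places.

0.555

From σT⁴ = S(1−α)/4 we invert for α: 1−α = 4σT⁴/S.
σT⁴ = 7.714 W m^-2, so 4σT⁴ = 30.86 W m^-2.
1−α = 30.86/69.30 = 0.4453, so α = 0.5547.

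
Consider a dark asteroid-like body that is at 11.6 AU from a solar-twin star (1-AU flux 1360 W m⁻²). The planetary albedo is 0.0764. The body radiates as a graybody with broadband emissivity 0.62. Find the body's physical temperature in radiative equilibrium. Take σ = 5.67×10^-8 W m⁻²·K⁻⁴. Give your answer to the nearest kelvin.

Flux at the orbit: S = 1360/(11.6)² = 10.11 W m⁻².
Averaging over the sphere, the absorbed flux is S(1−α)/4 = 2.334 W m⁻².
Radiative balance εσT⁴ = 2.334 gives T = [2.334/(0.62·σ)]^(1/4) = 90.26 K.

90 K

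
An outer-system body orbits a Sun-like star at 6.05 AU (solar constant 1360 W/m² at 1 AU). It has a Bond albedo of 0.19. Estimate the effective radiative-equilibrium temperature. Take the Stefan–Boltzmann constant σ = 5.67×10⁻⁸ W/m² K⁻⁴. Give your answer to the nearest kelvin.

Irradiance scales as 1/d², so S = 1360 W/m² × (1/6.05)² = 37.16 W/m².
The planet absorbs (1−α)S over its disc πR² and re-emits over 4πR², so the mean absorbed flux is (1−0.19)·37.16/4 = 7.524 W/m².
Set σT⁴ = 7.524 → T = (7.524/σ)^(1/4) = 107.3 K.

107 kelvin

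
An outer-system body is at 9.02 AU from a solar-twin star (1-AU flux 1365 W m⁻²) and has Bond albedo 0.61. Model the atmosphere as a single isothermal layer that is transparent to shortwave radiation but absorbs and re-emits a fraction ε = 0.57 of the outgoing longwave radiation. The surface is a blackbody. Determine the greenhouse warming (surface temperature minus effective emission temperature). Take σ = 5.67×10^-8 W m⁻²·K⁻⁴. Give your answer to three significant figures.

6.41 K

Irradiance scales as 1/d², so S = 1365 W m⁻² × (1/9.02)² = 16.78 W m⁻².
The planet radiates to space at T_e = [S(1−α)/(4σ)]^(1/4) = 73.29 K.
The surface balance (absorbed SW + ε·downward IR = σT_s⁴) with T_a⁴ = T_s⁴/2 reduces to T_s = T_e·[2/(2−ε)]^¼ = 79.70 K.
Greenhouse warming: T_s − T_e = 6.412 K.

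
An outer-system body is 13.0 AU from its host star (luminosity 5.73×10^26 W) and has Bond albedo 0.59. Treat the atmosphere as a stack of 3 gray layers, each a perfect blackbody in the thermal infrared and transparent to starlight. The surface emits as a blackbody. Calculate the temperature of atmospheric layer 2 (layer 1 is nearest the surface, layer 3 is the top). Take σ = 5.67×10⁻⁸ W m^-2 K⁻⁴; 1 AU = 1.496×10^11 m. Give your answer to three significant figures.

d = 13.0 × 1.496×10^11 m = 1.945×10^12 m.
Flux at the orbit: S = L/(4πd²) = 5.73×10^26/(4π·(1.94×10^12)²) = 12.06 W m^-2.
The effective emission temperature is T_e = [S(1−α)/(4σ)]^¼ = 68.33 K.
The net upward flux σT_e⁴ is constant between every pair of levels, so T_k⁴ = (N+1−k)T_e⁴.
T_2 = (2)^(1/4)·68.33 = 81.25 K.

81.3 kelvin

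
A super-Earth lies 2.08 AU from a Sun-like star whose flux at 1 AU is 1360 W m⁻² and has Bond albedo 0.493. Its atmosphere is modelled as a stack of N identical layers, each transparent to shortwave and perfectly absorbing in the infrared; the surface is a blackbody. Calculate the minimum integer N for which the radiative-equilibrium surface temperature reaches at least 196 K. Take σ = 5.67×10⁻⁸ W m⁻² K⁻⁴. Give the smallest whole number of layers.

By the inverse-square law, S = 1360/2.08² = 314.3 W m⁻².
The effective emission temperature is T_e = [S(1−α)/(4σ)]^¼ = 162.8 K.
T_s = (N+1)^(1/4)·T_e ≥ 196 K requires N+1 ≥ (T_s/T_e)⁴ = (196/162.8)⁴ = 2.100.
The minimum whole number is N = 2.

2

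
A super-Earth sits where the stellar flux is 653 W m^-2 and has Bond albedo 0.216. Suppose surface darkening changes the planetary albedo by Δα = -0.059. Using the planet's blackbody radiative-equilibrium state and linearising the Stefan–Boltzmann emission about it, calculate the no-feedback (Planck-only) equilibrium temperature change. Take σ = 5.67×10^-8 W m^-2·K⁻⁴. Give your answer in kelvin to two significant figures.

Unperturbed T_e = [653.0·(1−0.216)/(4σ)]^¼ = 218.0 K.
ΔF = −(S/4)Δα = −(653.0/4)×(-0.059) = 9.632 W m^-2.
Planck response: λ_P = 4σT_e³ = 4·5.67×10⁻⁸·(218.0)³ = 2.349 W m^-2/K.
Hence the no-feedback warming is ΔF/(4σT_e³) = 4.10 K.

4.1 kelvin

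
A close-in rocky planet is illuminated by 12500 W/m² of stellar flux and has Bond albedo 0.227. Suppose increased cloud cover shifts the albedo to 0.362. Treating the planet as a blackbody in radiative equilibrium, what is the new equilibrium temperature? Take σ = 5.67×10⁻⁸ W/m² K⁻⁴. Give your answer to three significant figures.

433 K

T₂ = [S(1−α₂)/(4σ)]^(1/4) = [12500·0.638/(4σ)]^(1/4) = 433.0 K.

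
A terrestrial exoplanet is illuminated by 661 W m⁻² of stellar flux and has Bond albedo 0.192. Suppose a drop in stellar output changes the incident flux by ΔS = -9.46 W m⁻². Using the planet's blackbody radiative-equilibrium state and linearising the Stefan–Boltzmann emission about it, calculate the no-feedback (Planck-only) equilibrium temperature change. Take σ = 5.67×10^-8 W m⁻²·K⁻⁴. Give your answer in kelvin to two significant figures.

-0.79 K

Reference equilibrium: T_e = [S(1−α)/(4σ)]^(1/4) = 220.3 K.
TOA radiative forcing: ΔF = (1−α)ΔS/4 = 0.808·(-9.46)/4 = -1.911 W m⁻².
Planck response: λ_P = 4σT_e³ = 4·5.67×10⁻⁸·(220.3)³ = 2.424 W m⁻²/K.
So ΔT₀ = -1.911/2.424 = -0.788 K.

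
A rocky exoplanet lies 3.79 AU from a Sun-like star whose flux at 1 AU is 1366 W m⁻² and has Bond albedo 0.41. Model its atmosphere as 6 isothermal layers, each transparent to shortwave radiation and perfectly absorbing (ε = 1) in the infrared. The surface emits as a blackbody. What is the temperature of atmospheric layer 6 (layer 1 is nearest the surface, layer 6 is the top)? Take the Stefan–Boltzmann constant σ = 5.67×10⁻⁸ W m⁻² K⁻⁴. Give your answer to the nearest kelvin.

Irradiance scales as 1/d², so S = 1366 W m⁻² × (1/3.79)² = 95.10 W m⁻².
OLR = S(1−α)/4 = 14.03 W m⁻²; the top layer radiates at T_e = 125.4 K.
The net upward flux σT_e⁴ is constant between every pair of levels, so T_k⁴ = (N+1−k)T_e⁴.
T_6 = (1)^(1/4)·125.4 = 125.4 K.

125 kelvin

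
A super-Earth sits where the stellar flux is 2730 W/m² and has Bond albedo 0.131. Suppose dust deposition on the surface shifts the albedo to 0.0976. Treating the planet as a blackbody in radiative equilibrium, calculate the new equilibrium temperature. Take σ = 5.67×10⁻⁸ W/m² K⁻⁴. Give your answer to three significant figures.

323 K

T₂ = [S(1−α₂)/(4σ)]^(1/4) = [2730·0.902/(4σ)]^(1/4) = 322.8 K.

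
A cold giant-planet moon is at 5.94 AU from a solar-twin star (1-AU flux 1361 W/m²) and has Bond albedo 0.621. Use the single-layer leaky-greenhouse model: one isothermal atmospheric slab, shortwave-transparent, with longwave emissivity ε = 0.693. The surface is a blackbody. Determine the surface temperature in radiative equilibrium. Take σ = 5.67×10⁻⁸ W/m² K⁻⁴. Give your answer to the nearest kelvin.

Flux at the orbit: S = 1361/(5.94)² = 38.57 W/m².
Effective emission temperature (TOA balance): σT_e⁴ = S(1−α)/4 = 3.655 W/m² → T_e = 89.60 K.
For a single slab of emissivity ε, T_s⁴ = 2T_e⁴/(2−ε); thus T_s = 89.60·(1.53)^(1/4) = 99.66 K.

100 K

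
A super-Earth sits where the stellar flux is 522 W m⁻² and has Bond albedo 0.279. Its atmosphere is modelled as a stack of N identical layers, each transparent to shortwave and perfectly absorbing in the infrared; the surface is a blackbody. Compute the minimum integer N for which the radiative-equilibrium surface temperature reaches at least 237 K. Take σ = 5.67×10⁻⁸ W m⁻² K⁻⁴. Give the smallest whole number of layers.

The effective emission temperature is T_e = [S(1−α)/(4σ)]^¼ = 201.8 K.
Since T_s⁴ = (N+1)T_e⁴, we need N ≥ (T_s/T_e)⁴ − 1 = 0.901.
Rounding up, N = 1.

1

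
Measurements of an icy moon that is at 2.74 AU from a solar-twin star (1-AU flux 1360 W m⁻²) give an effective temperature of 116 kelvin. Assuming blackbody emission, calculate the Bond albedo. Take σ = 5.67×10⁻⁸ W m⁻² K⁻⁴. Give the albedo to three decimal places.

By the inverse-square law, S = 1360/2.74² = 181.1 W m⁻².
Energy balance: S(1−α)/4 = σT⁴, so 1−α = 4σT⁴/S.
4σT⁴ = 4·5.67×10⁻⁸·(116)⁴ = 41.07 W m⁻².
1−α = 41.07/181.1 = 0.2267, so α = 0.7733.

0.773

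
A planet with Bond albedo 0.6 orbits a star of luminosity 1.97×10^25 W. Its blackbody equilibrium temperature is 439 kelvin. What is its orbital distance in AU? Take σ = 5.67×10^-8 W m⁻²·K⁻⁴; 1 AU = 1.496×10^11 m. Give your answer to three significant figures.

Energy balance gives S = 4σT⁴/(1−α) = 21060 W m⁻².
Then d = [L/(4πS)]^(1/2) = 8.628×10^9 m, i.e. 0.05767 AU.

0.0577 AU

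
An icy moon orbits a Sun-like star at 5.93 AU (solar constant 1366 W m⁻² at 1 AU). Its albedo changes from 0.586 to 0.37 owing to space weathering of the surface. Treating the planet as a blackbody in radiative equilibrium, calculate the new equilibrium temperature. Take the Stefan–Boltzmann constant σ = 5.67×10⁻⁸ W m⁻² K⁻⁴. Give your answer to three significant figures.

102 K

By the inverse-square law, S = 1366/5.93² = 38.85 W m⁻².
New equilibrium: T₂ = [(1−0.37)·38.85/(4σ)]^(1/4) = 101.9 K.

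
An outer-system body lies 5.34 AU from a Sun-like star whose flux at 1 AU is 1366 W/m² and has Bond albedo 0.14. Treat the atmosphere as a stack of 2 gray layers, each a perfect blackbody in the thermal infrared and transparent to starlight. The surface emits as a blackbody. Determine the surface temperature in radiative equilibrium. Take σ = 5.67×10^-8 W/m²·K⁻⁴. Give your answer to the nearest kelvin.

Flux at the orbit: S = 1366/(5.34)² = 47.90 W/m².
OLR = S(1−α)/4 = 10.30 W/m²; the top layer radiates at T_e = 116.1 K.
For an N-layer opaque stack, T_s⁴ = (N+1)T_e⁴, hence T_s = (3)^(1/4)×116.1 K = 152.8 K.

153 kelvin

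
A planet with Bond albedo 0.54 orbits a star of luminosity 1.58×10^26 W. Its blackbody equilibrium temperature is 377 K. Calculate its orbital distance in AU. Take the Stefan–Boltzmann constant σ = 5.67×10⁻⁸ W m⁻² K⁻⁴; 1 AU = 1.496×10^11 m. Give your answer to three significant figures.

Energy balance gives S = 4σT⁴/(1−α) = 9960 W m⁻².
S = L/(4πd²) → d = √(L/4πS) = √(1.58×10^26/(4π·9960)) = 3.553×10^10 m = 0.2375 AU.

0.238 AU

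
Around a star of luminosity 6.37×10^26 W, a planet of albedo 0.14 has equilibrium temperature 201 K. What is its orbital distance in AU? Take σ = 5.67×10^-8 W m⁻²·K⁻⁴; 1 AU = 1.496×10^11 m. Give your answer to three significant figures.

2.29 AU

Required flux: S = 4σT⁴/(1−α) = 430.5 W m⁻².
S = L/(4πd²) → d = √(L/4πS) = √(6.37×10^26/(4π·430.5)) = 3.432×10^11 m = 2.294 AU.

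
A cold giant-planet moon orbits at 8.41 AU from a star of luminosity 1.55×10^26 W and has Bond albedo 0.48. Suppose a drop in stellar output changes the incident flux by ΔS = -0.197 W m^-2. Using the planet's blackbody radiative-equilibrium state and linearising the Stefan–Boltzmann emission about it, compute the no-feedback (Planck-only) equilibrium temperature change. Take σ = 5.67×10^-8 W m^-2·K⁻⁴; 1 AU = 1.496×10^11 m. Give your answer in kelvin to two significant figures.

-0.41 K

Orbital distance: d = 8.41 AU = 1.258×10^12 m.
Flux at the orbit: S = L/(4πd²) = 1.55×10^26/(4π·(1.26×10^12)²) = 7.792 W m^-2.
The baseline emission temperature is T_e = 65.01 K.
TOA radiative forcing: ΔF = (1−α)ΔS/4 = 0.52·(-0.197)/4 = -0.02561 W m^-2.
The Planck feedback parameter is 4σT_e³ = 0.06233 W m^-2/K.
ΔT₀ = ΔF/λ_P = -0.02561/0.06233 = -0.411 K.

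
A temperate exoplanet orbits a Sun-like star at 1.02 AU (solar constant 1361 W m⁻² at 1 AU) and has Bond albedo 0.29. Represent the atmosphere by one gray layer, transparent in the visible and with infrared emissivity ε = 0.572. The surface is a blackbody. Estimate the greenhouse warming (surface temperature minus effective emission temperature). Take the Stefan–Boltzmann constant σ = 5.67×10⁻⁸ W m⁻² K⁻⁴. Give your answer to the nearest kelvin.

By the inverse-square law, S = 1361/1.02² = 1308 W m⁻².
Effective emission temperature (TOA balance): σT_e⁴ = S(1−α)/4 = 232.2 W m⁻² → T_e = 253.0 K.
For a single slab of emissivity ε, T_s⁴ = 2T_e⁴/(2−ε); thus T_s = 253.0·(1.401)^(1/4) = 275.2 K.
Greenhouse warming: T_s − T_e = 22.23 K.

22 kelvin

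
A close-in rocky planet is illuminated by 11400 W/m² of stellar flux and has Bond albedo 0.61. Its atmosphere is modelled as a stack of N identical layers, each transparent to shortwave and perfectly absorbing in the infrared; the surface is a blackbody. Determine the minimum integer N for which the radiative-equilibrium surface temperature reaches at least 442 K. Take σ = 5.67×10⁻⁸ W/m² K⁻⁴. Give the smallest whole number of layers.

1

OLR = S(1−α)/4 = 1112 W/m²; the top layer radiates at T_e = 374.2 K.
Since T_s⁴ = (N+1)T_e⁴, we need N ≥ (T_s/T_e)⁴ − 1 = 0.947.
Rounding up, N = 1.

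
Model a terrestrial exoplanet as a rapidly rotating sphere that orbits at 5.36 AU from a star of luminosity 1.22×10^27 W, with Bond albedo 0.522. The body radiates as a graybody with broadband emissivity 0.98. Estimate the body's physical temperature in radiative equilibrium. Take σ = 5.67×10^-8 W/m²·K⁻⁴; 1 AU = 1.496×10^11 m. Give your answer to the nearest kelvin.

134 K

Orbital distance: d = 5.36 AU = 8.019×10^11 m.
Spreading L over a sphere of radius d: S = 1.22×10^27/(4π·8.02×10^11²) = 151.0 W/m².
The planet absorbs (1−α)S over its disc πR² and re-emits over 4πR², so the mean absorbed flux is (1−0.522)·151.0/4 = 18.04 W/m².
Equating to εσT⁴ with ε = 0.98: T = (18.04/0.98σ)^(1/4) = 134.2 K.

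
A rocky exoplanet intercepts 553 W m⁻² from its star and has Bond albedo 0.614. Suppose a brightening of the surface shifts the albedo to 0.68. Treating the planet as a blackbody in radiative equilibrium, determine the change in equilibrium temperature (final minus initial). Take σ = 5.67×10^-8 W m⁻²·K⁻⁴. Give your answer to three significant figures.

With α = 0.614, T₁ = 175.2 K.
Final:   T₂ = [S(1−0.68)/(4σ)]^(1/4) = 167.1 K.
Change: 167.1 − 175.2 = -8.022 K.

-8.02 kelvin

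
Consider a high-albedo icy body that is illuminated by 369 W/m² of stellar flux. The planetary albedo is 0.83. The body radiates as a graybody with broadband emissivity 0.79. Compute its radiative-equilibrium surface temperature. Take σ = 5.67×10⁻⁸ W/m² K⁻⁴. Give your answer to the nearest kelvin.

137 K

Averaging over the sphere, the absorbed flux is S(1−α)/4 = 15.68 W/m².
Radiative balance εσT⁴ = 15.68 gives T = [15.68/(0.79·σ)]^(1/4) = 136.8 K.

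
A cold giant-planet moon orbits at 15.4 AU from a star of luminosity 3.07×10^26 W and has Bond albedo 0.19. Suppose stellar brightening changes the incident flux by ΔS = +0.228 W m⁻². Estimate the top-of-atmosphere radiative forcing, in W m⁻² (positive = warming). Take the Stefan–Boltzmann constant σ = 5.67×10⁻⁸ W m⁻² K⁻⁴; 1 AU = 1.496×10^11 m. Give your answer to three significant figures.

0.0462 W m⁻²

Orbital distance: d = 15.4 AU = 2.304×10^12 m.
S = L/(4πd²) = 4.603 W m⁻².
Only a fraction (1−α) is absorbed and it's spread over 4πR², so ΔF = (1−α)ΔS/4 = 0.04617 W m⁻².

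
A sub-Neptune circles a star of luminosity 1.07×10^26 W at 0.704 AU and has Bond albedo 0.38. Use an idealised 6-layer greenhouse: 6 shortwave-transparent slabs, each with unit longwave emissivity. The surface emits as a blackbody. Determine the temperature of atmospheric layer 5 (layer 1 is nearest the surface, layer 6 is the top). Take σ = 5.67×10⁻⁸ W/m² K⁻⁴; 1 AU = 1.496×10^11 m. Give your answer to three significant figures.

Orbital distance: d = 0.704 AU = 1.053×10^11 m.
Spreading L over a sphere of radius d: S = 1.07×10^26/(4π·1.05×10^11²) = 767.7 W/m².
Top-of-atmosphere balance: σT_e⁴ = S(1−α)/4 = 119.0 W/m² → T_e = 214.0 K.
In the N-layer model, layer k (counted from the surface) has T_k = (N+1−k)^(1/4)·T_e.
T_5 = (2)^(1/4)·214.0 = 254.5 K.

255 K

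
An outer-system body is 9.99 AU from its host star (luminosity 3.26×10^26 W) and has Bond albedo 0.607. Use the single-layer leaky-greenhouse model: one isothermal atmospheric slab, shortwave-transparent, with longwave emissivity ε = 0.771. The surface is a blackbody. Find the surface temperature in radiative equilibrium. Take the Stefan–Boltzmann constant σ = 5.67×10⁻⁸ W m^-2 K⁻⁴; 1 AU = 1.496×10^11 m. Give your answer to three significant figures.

75.7 K

Orbital distance: d = 9.99 AU = 1.495×10^12 m.
Spreading L over a sphere of radius d: S = 3.26×10^26/(4π·1.49×10^12²) = 11.61 W m^-2.
Effective emission temperature (TOA balance): σT_e⁴ = S(1−α)/4 = 1.141 W m^-2 → T_e = 66.98 K.
Surface balance with a leaky layer gives σT_s⁴ = σT_e⁴·2/(2−ε), so T_s = T_e·[2/(2−0.771)]^(1/4) = 75.65 K.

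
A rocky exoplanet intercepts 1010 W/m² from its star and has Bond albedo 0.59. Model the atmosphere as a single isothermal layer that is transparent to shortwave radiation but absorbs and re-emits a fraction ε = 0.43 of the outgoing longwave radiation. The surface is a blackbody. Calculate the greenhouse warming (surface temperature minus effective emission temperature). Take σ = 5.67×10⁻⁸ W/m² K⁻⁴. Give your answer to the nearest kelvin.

The planet radiates to space at T_e = [S(1−α)/(4σ)]^(1/4) = 206.7 K.
Surface balance with a leaky layer gives σT_s⁴ = σT_e⁴·2/(2−ε), so T_s = T_e·[2/(2−0.43)]^(1/4) = 219.6 K.
The atmosphere warms the surface by 12.90 K.

13 K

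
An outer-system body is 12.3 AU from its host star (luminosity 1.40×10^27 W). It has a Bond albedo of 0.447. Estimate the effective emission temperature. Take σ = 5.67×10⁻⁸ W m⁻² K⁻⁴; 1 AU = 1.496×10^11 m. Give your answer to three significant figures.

d = 12.3 × 1.496×10^11 m = 1.840×10^12 m.
Flux at the orbit: S = L/(4πd²) = 1.40×10^27/(4π·(1.84×10^12)²) = 32.90 W m⁻².
Absorbed flux (global mean): S(1−α)/4 = 32.90·0.553/4 = 4.549 W m⁻².
Balancing against σT⁴: T = (4.549/5.67×10⁻⁸)^(1/4) = 94.64 K.

94.6 K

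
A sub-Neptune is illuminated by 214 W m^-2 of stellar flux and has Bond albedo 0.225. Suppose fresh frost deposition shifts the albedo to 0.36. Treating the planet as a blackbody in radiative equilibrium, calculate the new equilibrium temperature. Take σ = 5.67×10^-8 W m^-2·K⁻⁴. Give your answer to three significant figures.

New equilibrium: T₂ = [(1−0.36)·214.0/(4σ)]^(1/4) = 156.8 K.

157 kelvin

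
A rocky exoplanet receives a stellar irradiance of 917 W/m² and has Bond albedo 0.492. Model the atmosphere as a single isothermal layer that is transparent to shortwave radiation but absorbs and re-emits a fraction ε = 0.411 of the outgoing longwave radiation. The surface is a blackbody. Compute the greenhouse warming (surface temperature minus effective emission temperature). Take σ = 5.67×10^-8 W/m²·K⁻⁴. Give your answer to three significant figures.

At the top of the atmosphere, σT_e⁴ = S(1−α)/4 = 116.5 W/m², giving T_e = 212.9 K.
For a single slab of emissivity ε, T_s⁴ = 2T_e⁴/(2−ε); thus T_s = 212.9·(1.259)^(1/4) = 225.5 K.
Greenhouse warming: T_s − T_e = 12.60 K.

12.6 K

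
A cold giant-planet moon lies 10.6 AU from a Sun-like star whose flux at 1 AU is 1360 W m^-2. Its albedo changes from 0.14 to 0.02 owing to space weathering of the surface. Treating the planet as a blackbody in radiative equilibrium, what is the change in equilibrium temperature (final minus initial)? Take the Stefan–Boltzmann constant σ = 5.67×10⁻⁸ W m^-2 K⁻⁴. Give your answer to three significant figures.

Irradiance scales as 1/d², so S = 1360 W m^-2 × (1/10.6)² = 12.10 W m^-2.
Before: T₁ = [12.10·0.86/(4σ)]^(1/4) = 82.31 K.
After:  T₂ = [12.10·0.98/(4σ)]^(1/4) = 85.04 K.
ΔT = T₂ − T₁ = 2.732 K.

2.73 K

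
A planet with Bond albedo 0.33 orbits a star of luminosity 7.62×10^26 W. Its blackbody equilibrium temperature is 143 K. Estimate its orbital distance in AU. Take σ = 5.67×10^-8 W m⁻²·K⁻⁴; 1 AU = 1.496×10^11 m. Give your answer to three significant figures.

4.38 AU

Required flux: S = 4σT⁴/(1−α) = 141.6 W m⁻².
Then d = [L/(4πS)]^(1/2) = 6.545×10^11 m, i.e. 4.375 AU.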